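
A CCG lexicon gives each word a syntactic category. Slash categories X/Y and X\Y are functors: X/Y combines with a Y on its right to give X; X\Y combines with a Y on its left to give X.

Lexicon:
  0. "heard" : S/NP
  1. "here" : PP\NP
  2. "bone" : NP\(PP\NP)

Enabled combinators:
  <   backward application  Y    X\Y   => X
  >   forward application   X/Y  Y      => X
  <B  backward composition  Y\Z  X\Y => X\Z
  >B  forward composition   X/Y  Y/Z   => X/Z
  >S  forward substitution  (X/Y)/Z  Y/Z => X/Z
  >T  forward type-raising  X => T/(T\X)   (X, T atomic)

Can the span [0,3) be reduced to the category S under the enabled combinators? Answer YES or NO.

[0,3] S   >
  [0,1] "heard" : S/NP
  [1,3] NP   <
    [1,2] "here" : PP\NP
    [2,3] "bone" : NP\(PP\NP)

YES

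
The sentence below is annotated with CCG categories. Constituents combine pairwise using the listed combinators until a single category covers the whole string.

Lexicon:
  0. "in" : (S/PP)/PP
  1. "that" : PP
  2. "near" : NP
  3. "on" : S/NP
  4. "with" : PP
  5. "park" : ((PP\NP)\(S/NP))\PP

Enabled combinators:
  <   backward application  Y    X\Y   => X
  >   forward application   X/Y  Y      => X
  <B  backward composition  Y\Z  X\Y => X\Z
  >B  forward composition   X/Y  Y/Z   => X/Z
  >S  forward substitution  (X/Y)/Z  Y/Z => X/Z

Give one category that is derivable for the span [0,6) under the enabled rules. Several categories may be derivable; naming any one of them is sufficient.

S

[0,6] S   >
  [0,2] S/PP   >
    [0,1] "in" : (S/PP)/PP
    [1,2] "that" : PP
  [2,6] PP   <
    [2,3] "near" : NP
    [3,6] PP\NP   <
      [3,4] "on" : S/NP
      [4,6] (PP\NP)\(S/NP)   <
        [4,5] "with" : PP
        [5,6] "park" : ((PP\NP)\(S/NP))\PP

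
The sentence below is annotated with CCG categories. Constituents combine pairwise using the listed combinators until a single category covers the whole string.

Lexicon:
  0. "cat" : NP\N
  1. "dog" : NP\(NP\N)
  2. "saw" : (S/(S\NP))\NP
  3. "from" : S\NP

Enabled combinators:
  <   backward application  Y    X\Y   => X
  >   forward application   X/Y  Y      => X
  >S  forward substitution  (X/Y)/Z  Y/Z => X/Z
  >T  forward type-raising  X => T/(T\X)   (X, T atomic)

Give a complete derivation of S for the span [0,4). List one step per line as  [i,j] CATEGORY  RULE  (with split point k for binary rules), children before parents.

[0,1] NP\N  lex  "cat"
[1,2] NP\(NP\N)  lex  "dog"
[0,2] NP  <  k=1
[2,3] (S/(S\NP))\NP  lex  "saw"
[0,3] S/(S\NP)  <  k=2
[3,4] S\NP  lex  "from"
[0,4] S  >  k=3

[0,4] S   >
  [0,3] S/(S\NP)   <
    [0,2] NP   <
      [0,1] "cat" : NP\N
      [1,2] "dog" : NP\(NP\N)
    [2,3] "saw" : (S/(S\NP))\NP
  [3,4] "from" : S\NP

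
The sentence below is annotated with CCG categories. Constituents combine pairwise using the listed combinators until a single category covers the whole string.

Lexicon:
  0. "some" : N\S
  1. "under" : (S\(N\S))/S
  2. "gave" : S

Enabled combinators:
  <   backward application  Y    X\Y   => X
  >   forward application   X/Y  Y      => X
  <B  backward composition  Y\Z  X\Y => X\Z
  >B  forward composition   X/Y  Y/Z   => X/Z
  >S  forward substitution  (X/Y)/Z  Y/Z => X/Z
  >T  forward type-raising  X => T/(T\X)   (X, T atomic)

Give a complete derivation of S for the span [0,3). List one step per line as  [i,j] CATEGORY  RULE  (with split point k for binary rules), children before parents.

[0,1] N\S  lex  "some"
[1,2] (S\(N\S))/S  lex  "under"
[2,3] S  lex  "gave"
[1,3] S\(N\S)  >  k=2
[0,3] S  <  k=1

[0,3] S   <
  [0,1] "some" : N\S
  [1,3] S\(N\S)   >
    [1,2] "under" : (S\(N\S))/S
    [2,3] "gave" : S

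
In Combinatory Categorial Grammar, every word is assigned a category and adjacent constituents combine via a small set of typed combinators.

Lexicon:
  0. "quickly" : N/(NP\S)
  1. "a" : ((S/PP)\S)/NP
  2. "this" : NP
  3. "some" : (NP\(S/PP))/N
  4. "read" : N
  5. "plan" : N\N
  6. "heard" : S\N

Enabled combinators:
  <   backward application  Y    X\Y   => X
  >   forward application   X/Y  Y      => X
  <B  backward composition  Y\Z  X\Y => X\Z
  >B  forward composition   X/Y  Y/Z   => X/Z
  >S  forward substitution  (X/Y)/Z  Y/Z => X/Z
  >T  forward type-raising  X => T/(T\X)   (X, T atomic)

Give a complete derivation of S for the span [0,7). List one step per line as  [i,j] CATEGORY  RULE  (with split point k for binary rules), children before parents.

[0,1] N/(NP\S)  lex  "quickly"
[1,2] ((S/PP)\S)/NP  lex  "a"
[2,3] NP  lex  "this"
[1,3] (S/PP)\S  >  k=2
[3,4] (NP\(S/PP))/N  lex  "some"
[4,5] N  lex  "read"
[3,5] NP\(S/PP)  >  k=4
[1,5] NP\S  <B  k=3
[0,5] N  >  k=1
[5,6] N\N  lex  "plan"
[6,7] S\N  lex  "heard"
[5,7] S\N  <B  k=6
[0,7] S  <  k=5

[0,7] S   <
  [0,5] N   >
    [0,1] "quickly" : N/(NP\S)
    [1,5] NP\S   <B
      [1,3] (S/PP)\S   >
        [1,2] "a" : ((S/PP)\S)/NP
        [2,3] "this" : NP
      [3,5] NP\(S/PP)   >
        [3,4] "some" : (NP\(S/PP))/N
        [4,5] "read" : N
  [5,7] S\N   <B
    [5,6] "plan" : N\N
    [6,7] "heard" : S\N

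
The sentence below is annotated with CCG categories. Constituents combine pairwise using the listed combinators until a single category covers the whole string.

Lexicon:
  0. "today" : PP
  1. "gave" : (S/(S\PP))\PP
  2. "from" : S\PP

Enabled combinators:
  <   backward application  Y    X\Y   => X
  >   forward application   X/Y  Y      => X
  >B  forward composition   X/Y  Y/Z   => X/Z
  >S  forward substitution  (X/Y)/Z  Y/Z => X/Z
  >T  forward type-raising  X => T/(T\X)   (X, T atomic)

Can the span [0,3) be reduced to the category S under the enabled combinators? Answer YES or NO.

YES

[0,3] S   >
  [0,2] S/(S\PP)   <
    [0,1] "today" : PP
    [1,2] "gave" : (S/(S\PP))\PP
  [2,3] "from" : S\PP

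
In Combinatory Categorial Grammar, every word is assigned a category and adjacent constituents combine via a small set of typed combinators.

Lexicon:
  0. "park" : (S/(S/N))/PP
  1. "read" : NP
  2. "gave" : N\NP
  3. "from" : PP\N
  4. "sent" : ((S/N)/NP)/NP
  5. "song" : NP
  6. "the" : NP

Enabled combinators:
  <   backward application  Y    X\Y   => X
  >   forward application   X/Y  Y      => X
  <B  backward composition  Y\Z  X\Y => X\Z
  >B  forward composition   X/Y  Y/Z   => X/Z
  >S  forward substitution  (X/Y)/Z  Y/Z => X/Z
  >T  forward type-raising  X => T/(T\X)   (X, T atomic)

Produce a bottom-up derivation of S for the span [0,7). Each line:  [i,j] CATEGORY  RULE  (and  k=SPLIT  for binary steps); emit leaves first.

[0,7] S   >
  [0,4] S/(S/N)   >
    [0,1] "park" : (S/(S/N))/PP
    [1,4] PP   >
      [1,2] PP/(PP\NP)   >T
        [1,2] "read" : NP
      [2,4] PP\NP   <B
        [2,3] "gave" : N\NP
        [3,4] "from" : PP\N
  [4,7] S/N   >
    [4,6] (S/N)/NP   >
      [4,5] "sent" : ((S/N)/NP)/NP
      [5,6] "song" : NP
    [6,7] "the" : NP

[0,1] (S/(S/N))/PP  lex  "park"
[1,2] NP  lex  "read"
[1,2] PP/(PP\NP)  >T
[2,3] N\NP  lex  "gave"
[3,4] PP\N  lex  "from"
[2,4] PP\NP  <B  k=3
[1,4] PP  >  k=2
[0,4] S/(S/N)  >  k=1
[4,5] ((S/N)/NP)/NP  lex  "sent"
[5,6] NP  lex  "song"
[4,6] (S/N)/NP  >  k=5
[6,7] NP  lex  "the"
[4,7] S/N  >  k=6
[0,7] S  >  k=4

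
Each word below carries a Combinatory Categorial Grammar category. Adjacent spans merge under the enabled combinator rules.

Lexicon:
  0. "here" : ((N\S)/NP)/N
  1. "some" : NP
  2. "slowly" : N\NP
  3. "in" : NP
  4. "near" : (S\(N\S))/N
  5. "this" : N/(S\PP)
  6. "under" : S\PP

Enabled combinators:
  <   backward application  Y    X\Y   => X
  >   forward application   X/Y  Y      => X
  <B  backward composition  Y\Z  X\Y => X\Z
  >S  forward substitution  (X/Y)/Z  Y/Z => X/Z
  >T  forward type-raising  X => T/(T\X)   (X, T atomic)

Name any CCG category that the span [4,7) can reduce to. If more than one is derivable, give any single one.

S\(N\S)

[0,7] S   <
  [0,4] N\S   >
    [0,3] (N\S)/NP   >
      [0,1] "here" : ((N\S)/NP)/N
      [1,3] N   <
        [1,2] "some" : NP
        [2,3] "slowly" : N\NP
    [3,4] "in" : NP
  [4,7] S\(N\S)   >
    [4,5] "near" : (S\(N\S))/N
    [5,7] N   >
      [5,6] "this" : N/(S\PP)
      [6,7] "under" : S\PP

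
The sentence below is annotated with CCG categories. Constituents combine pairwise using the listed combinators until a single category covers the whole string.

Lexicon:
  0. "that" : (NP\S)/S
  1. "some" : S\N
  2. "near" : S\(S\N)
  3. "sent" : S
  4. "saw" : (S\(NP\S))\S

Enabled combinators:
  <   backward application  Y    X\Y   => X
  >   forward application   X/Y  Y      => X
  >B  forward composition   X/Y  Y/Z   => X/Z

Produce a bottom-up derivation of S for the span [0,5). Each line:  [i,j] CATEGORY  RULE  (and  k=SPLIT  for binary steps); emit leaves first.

[0,1] (NP\S)/S  lex  "that"
[1,2] S\N  lex  "some"
[2,3] S\(S\N)  lex  "near"
[1,3] S  <  k=2
[0,3] NP\S  >  k=1
[3,4] S  lex  "sent"
[4,5] (S\(NP\S))\S  lex  "saw"
[3,5] S\(NP\S)  <  k=4
[0,5] S  <  k=3

[0,5] S   <
  [0,3] NP\S   >
    [0,1] "that" : (NP\S)/S
    [1,3] S   <
      [1,2] "some" : S\N
      [2,3] "near" : S\(S\N)
  [3,5] S\(NP\S)   <
    [3,4] "sent" : S
    [4,5] "saw" : (S\(NP\S))\S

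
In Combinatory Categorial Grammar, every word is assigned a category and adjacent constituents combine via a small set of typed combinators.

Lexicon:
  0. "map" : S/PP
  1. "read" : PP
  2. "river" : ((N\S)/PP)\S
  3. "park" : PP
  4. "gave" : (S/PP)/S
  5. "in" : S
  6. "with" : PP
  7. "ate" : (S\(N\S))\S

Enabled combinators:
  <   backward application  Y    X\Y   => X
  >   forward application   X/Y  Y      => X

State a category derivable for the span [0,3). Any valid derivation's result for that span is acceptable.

(N\S)/PP

[0,8] S   <
  [0,4] N\S   >
    [0,3] (N\S)/PP   <
      [0,2] S   >
        [0,1] "map" : S/PP
        [1,2] "read" : PP
      [2,3] "river" : ((N\S)/PP)\S
    [3,4] "park" : PP
  [4,8] S\(N\S)   <
    [4,7] S   >
      [4,6] S/PP   >
        [4,5] "gave" : (S/PP)/S
        [5,6] "in" : S
      [6,7] "with" : PP
    [7,8] "ate" : (S\(N\S))\S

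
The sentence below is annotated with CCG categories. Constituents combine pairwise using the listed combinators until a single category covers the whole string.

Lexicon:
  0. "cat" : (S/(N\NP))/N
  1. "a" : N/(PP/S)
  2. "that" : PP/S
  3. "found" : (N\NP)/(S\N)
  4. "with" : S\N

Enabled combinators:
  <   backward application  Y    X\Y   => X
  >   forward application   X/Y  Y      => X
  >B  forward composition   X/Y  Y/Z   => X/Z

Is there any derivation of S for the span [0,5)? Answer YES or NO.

[0,5] S   >
  [0,3] S/(N\NP)   >
    [0,1] "cat" : (S/(N\NP))/N
    [1,3] N   >
      [1,2] "a" : N/(PP/S)
      [2,3] "that" : PP/S
  [3,5] N\NP   >
    [3,4] "found" : (N\NP)/(S\N)
    [4,5] "with" : S\N

YES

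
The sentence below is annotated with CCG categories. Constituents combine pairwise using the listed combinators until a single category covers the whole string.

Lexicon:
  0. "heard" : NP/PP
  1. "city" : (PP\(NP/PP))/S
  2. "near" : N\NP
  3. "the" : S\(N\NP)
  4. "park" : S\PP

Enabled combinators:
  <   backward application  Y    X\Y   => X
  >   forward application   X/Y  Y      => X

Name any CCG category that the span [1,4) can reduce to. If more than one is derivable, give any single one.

[0,5] S   <
  [0,4] PP   <
    [0,1] "heard" : NP/PP
    [1,4] PP\(NP/PP)   >
      [1,2] "city" : (PP\(NP/PP))/S
      [2,4] S   <
        [2,3] "near" : N\NP
        [3,4] "the" : S\(N\NP)
  [4,5] "park" : S\PP

PP\(NP/PP)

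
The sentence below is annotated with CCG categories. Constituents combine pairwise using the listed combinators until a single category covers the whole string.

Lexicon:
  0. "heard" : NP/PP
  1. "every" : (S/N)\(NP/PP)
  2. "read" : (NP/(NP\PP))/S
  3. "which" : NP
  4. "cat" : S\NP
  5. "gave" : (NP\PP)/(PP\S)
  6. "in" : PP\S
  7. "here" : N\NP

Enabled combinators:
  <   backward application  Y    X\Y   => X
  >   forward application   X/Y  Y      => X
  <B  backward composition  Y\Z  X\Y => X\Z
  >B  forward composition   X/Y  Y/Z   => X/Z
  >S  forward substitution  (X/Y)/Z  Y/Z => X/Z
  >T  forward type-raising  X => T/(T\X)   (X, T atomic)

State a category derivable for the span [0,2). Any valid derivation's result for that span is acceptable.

[0,8] S   >
  [0,2] S/N   <
    [0,1] "heard" : NP/PP
    [1,2] "every" : (S/N)\(NP/PP)
  [2,8] N   <
    [2,7] NP   >
      [2,5] NP/(NP\PP)   >
        [2,3] "read" : (NP/(NP\PP))/S
        [3,5] S   <
          [3,4] "which" : NP
          [4,5] "cat" : S\NP
      [5,7] NP\PP   >
        [5,6] "gave" : (NP\PP)/(PP\S)
        [6,7] "in" : PP\S
    [7,8] "here" : N\NP

S/N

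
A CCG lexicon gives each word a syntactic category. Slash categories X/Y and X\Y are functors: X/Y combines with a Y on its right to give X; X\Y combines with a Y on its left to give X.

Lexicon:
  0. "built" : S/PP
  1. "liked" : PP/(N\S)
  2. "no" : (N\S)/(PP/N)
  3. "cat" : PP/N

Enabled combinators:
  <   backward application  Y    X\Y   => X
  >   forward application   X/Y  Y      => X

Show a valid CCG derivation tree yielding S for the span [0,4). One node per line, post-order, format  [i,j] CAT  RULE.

[0,1] S/PP  lex  "built"
[1,2] PP/(N\S)  lex  "liked"
[2,3] (N\S)/(PP/N)  lex  "no"
[3,4] PP/N  lex  "cat"
[2,4] N\S  >  k=3
[1,4] PP  >  k=2
[0,4] S  >  k=1

[0,4] S   >
  [0,1] "built" : S/PP
  [1,4] PP   >
    [1,2] "liked" : PP/(N\S)
    [2,4] N\S   >
      [2,3] "no" : (N\S)/(PP/N)
      [3,4] "cat" : PP/N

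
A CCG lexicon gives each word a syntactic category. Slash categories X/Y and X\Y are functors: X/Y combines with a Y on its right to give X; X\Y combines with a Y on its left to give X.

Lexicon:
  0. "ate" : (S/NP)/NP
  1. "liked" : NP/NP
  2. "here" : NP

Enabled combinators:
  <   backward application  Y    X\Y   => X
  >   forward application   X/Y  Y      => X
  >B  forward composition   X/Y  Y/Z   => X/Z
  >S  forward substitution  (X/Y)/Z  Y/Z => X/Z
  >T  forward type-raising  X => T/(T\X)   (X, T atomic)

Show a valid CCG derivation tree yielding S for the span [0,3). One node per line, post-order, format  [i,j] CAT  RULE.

[0,1] (S/NP)/NP  lex  "ate"
[1,2] NP/NP  lex  "liked"
[0,2] S/NP  >S  k=1
[2,3] NP  lex  "here"
[0,3] S  >  k=2

[0,3] S   >
  [0,2] S/NP   >S
    [0,1] "ate" : (S/NP)/NP
    [1,2] "liked" : NP/NP
  [2,3] "here" : NP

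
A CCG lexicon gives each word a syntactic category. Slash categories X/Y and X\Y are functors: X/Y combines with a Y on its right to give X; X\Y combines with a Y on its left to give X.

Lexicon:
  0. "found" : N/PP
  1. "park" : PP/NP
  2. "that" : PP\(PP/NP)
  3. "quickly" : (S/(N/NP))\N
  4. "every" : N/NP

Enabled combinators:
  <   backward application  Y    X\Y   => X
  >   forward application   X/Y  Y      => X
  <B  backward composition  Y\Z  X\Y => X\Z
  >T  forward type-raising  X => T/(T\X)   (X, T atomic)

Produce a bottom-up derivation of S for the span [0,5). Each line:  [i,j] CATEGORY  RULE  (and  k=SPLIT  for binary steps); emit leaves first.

[0,5] S   >
  [0,4] S/(N/NP)   <
    [0,3] N   >
      [0,1] "found" : N/PP
      [1,3] PP   <
        [1,2] "park" : PP/NP
        [2,3] "that" : PP\(PP/NP)
    [3,4] "quickly" : (S/(N/NP))\N
  [4,5] "every" : N/NP

[0,1] N/PP  lex  "found"
[1,2] PP/NP  lex  "park"
[2,3] PP\(PP/NP)  lex  "that"
[1,3] PP  <  k=2
[0,3] N  >  k=1
[3,4] (S/(N/NP))\N  lex  "quickly"
[0,4] S/(N/NP)  <  k=3
[4,5] N/NP  lex  "every"
[0,5] S  >  k=4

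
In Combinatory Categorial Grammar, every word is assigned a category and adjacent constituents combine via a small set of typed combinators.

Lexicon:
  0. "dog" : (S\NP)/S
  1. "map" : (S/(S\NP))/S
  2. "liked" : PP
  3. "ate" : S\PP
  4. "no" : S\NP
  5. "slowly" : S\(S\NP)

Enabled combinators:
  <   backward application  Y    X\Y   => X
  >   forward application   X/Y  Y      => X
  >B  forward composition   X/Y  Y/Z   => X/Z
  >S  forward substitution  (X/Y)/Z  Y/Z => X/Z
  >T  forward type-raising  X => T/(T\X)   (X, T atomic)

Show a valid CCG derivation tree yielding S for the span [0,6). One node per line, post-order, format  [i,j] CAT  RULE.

[0,1] (S\NP)/S  lex  "dog"
[1,2] (S/(S\NP))/S  lex  "map"
[2,3] PP  lex  "liked"
[2,3] S/(S\PP)  >T
[3,4] S\PP  lex  "ate"
[2,4] S  >  k=3
[1,4] S/(S\NP)  >  k=2
[4,5] S\NP  lex  "no"
[1,5] S  >  k=4
[0,5] S\NP  >  k=1
[5,6] S\(S\NP)  lex  "slowly"
[0,6] S  <  k=5

[0,6] S   <
  [0,5] S\NP   >
    [0,1] "dog" : (S\NP)/S
    [1,5] S   >
      [1,4] S/(S\NP)   >
        [1,2] "map" : (S/(S\NP))/S
        [2,4] S   >
          [2,3] S/(S\PP)   >T
            [2,3] "liked" : PP
          [3,4] "ate" : S\PP
      [4,5] "no" : S\NP
  [5,6] "slowly" : S\(S\NP)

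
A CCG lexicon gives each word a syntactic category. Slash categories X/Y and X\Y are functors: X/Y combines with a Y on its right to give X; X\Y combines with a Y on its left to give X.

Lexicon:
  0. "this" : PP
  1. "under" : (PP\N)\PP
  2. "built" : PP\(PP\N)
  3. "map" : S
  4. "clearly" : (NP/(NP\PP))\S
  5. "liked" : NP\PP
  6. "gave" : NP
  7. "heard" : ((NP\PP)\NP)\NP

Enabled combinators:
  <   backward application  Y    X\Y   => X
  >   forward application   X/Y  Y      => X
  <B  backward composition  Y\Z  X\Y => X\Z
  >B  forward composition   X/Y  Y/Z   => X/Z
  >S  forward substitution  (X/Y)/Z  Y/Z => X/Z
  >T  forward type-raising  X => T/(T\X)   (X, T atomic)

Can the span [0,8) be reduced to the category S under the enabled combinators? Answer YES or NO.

PP (PP\N)\PP PP\(PP\N) S (NP/(NP\PP))\S NP\PP NP ((NP\PP)\NP)\NP
CKY chart[0,8] = {N/(N\NP), NP, NP/(NP\NP), PP/(PP\NP), S/(S\NP)}; S ∉ chart

NO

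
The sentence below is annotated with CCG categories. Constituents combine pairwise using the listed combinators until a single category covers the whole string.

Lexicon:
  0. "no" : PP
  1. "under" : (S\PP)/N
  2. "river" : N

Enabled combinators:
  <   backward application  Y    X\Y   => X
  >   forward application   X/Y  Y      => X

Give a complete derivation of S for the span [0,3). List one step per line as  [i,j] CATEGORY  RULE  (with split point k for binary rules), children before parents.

[0,1] PP  lex  "no"
[1,2] (S\PP)/N  lex  "under"
[2,3] N  lex  "river"
[1,3] S\PP  >  k=2
[0,3] S  <  k=1

[0,3] S   <
  [0,1] "no" : PP
  [1,3] S\PP   >
    [1,2] "under" : (S\PP)/N
    [2,3] "river" : N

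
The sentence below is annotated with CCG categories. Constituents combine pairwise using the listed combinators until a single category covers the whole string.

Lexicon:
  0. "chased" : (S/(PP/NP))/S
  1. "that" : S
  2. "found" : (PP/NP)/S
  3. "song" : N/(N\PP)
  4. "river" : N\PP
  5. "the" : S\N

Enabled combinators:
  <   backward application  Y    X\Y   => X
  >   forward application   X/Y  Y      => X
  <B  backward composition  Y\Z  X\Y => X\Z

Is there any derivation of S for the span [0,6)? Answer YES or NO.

[0,6] S   >
  [0,2] S/(PP/NP)   >
    [0,1] "chased" : (S/(PP/NP))/S
    [1,2] "that" : S
  [2,6] PP/NP   >
    [2,3] "found" : (PP/NP)/S
    [3,6] S   <
      [3,5] N   >
        [3,4] "song" : N/(N\PP)
        [4,5] "river" : N\PP
      [5,6] "the" : S\N

YES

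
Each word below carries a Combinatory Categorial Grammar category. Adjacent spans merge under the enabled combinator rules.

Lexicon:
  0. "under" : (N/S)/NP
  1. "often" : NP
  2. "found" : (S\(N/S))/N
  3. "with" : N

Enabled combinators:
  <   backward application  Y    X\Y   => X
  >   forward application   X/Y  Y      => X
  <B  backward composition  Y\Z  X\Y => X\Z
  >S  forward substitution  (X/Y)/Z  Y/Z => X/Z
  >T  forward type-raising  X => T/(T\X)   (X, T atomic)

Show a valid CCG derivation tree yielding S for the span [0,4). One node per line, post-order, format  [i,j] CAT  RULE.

[0,1] (N/S)/NP  lex  "under"
[1,2] NP  lex  "often"
[0,2] N/S  >  k=1
[2,3] (S\(N/S))/N  lex  "found"
[3,4] N  lex  "with"
[2,4] S\(N/S)  >  k=3
[0,4] S  <  k=2

[0,4] S   <
  [0,2] N/S   >
    [0,1] "under" : (N/S)/NP
    [1,2] "often" : NP
  [2,4] S\(N/S)   >
    [2,3] "found" : (S\(N/S))/N
    [3,4] "with" : N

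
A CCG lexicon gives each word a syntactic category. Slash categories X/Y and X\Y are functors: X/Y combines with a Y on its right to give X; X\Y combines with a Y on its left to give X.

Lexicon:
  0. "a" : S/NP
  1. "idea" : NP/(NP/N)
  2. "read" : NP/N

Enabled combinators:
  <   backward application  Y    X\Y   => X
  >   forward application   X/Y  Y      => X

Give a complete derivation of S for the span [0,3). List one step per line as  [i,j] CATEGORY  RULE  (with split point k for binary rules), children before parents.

[0,1] S/NP  lex  "a"
[1,2] NP/(NP/N)  lex  "idea"
[2,3] NP/N  lex  "read"
[1,3] NP  >  k=2
[0,3] S  >  k=1

[0,3] S   >
  [0,1] "a" : S/NP
  [1,3] NP   >
    [1,2] "idea" : NP/(NP/N)
    [2,3] "read" : NP/N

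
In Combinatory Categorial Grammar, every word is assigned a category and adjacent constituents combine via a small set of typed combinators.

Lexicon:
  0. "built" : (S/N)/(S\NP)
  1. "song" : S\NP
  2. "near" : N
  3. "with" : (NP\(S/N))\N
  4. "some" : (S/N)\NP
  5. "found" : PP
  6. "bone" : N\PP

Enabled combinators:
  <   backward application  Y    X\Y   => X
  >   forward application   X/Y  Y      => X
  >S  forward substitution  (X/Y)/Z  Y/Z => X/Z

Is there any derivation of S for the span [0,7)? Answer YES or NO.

[0,7] S   >
  [0,5] S/N   <
    [0,4] NP   <
      [0,2] S/N   >
        [0,1] "built" : (S/N)/(S\NP)
        [1,2] "song" : S\NP
      [2,4] NP\(S/N)   <
        [2,3] "near" : N
        [3,4] "with" : (NP\(S/N))\N
    [4,5] "some" : (S/N)\NP
  [5,7] N   <
    [5,6] "found" : PP
    [6,7] "bone" : N\PP

YES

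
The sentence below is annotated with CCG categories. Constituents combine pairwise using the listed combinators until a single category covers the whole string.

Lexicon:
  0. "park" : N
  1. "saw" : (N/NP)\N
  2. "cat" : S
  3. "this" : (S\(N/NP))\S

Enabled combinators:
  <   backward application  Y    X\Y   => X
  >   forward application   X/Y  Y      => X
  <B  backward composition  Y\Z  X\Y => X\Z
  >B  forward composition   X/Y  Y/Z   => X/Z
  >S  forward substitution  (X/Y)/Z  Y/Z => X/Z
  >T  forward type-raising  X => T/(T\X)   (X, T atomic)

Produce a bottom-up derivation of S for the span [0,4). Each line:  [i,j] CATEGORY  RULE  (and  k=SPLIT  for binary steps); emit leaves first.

[0,4] S   <
  [0,1] "park" : N
  [1,4] S\N   <B
    [1,2] "saw" : (N/NP)\N
    [2,4] S\(N/NP)   <
      [2,3] "cat" : S
      [3,4] "this" : (S\(N/NP))\S

[0,1] N  lex  "park"
[1,2] (N/NP)\N  lex  "saw"
[2,3] S  lex  "cat"
[3,4] (S\(N/NP))\S  lex  "this"
[2,4] S\(N/NP)  <  k=3
[1,4] S\N  <B  k=2
[0,4] S  <  k=1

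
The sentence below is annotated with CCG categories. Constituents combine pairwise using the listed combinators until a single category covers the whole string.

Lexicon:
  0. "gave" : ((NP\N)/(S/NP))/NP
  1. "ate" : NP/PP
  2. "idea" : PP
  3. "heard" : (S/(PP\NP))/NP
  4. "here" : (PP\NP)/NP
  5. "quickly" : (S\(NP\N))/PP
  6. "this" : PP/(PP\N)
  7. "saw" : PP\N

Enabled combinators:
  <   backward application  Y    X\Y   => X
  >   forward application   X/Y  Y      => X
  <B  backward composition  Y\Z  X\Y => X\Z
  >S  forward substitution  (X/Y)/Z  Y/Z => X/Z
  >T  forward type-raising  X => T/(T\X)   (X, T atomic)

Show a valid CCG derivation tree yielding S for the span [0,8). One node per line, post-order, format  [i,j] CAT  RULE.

[0,1] ((NP\N)/(S/NP))/NP  lex  "gave"
[1,2] NP/PP  lex  "ate"
[2,3] PP  lex  "idea"
[1,3] NP  >  k=2
[0,3] (NP\N)/(S/NP)  >  k=1
[3,4] (S/(PP\NP))/NP  lex  "heard"
[4,5] (PP\NP)/NP  lex  "here"
[3,5] S/NP  >S  k=4
[0,5] NP\N  >  k=3
[5,6] (S\(NP\N))/PP  lex  "quickly"
[6,7] PP/(PP\N)  lex  "this"
[7,8] PP\N  lex  "saw"
[6,8] PP  >  k=7
[5,8] S\(NP\N)  >  k=6
[0,8] S  <  k=5

[0,8] S   <
  [0,5] NP\N   >
    [0,3] (NP\N)/(S/NP)   >
      [0,1] "gave" : ((NP\N)/(S/NP))/NP
      [1,3] NP   >
        [1,2] "ate" : NP/PP
        [2,3] "idea" : PP
    [3,5] S/NP   >S
      [3,4] "heard" : (S/(PP\NP))/NP
      [4,5] "here" : (PP\NP)/NP
  [5,8] S\(NP\N)   >
    [5,6] "quickly" : (S\(NP\N))/PP
    [6,8] PP   >
      [6,7] "this" : PP/(PP\N)
      [7,8] "saw" : PP\N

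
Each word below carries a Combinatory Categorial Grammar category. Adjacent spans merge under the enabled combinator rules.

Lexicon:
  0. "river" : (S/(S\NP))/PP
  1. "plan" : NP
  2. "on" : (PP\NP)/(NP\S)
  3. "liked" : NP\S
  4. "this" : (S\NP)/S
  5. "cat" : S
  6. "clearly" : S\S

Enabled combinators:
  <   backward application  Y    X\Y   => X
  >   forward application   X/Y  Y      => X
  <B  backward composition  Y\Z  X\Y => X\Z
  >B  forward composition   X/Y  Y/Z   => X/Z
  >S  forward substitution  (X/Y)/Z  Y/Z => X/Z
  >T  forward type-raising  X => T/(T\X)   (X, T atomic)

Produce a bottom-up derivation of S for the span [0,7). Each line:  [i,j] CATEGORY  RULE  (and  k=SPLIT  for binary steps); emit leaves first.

[0,1] (S/(S\NP))/PP  lex  "river"
[1,2] NP  lex  "plan"
[1,2] PP/(PP\NP)  >T
[2,3] (PP\NP)/(NP\S)  lex  "on"
[3,4] NP\S  lex  "liked"
[2,4] PP\NP  >  k=3
[1,4] PP  >  k=2
[0,4] S/(S\NP)  >  k=1
[4,5] (S\NP)/S  lex  "this"
[5,6] S  lex  "cat"
[4,6] S\NP  >  k=5
[6,7] S\S  lex  "clearly"
[4,7] S\NP  <B  k=6
[0,7] S  >  k=4

[0,7] S   >
  [0,4] S/(S\NP)   >
    [0,1] "river" : (S/(S\NP))/PP
    [1,4] PP   >
      [1,2] PP/(PP\NP)   >T
        [1,2] "plan" : NP
      [2,4] PP\NP   >
        [2,3] "on" : (PP\NP)/(NP\S)
        [3,4] "liked" : NP\S
  [4,7] S\NP   <B
    [4,6] S\NP   >
      [4,5] "this" : (S\NP)/S
      [5,6] "cat" : S
    [6,7] "clearly" : S\S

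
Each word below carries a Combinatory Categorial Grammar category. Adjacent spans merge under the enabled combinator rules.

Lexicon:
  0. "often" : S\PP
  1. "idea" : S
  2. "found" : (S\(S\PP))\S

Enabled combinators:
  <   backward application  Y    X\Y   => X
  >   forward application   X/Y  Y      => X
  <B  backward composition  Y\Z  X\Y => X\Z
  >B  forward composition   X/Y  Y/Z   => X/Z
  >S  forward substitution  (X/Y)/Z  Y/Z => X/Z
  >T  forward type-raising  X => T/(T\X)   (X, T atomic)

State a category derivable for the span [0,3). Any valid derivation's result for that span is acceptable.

S

[0,3] S   <
  [0,1] "often" : S\PP
  [1,3] S\(S\PP)   <
    [1,2] "idea" : S
    [2,3] "found" : (S\(S\PP))\S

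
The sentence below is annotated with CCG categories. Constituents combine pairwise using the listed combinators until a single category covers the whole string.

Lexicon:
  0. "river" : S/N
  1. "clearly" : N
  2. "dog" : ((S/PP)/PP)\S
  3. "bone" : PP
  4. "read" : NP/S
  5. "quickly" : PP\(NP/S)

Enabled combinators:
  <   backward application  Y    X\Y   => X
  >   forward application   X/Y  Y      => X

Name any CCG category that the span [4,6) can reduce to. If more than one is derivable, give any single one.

PP

[0,6] S   >
  [0,4] S/PP   >
    [0,3] (S/PP)/PP   <
      [0,2] S   >
        [0,1] "river" : S/N
        [1,2] "clearly" : N
      [2,3] "dog" : ((S/PP)/PP)\S
    [3,4] "bone" : PP
  [4,6] PP   <
    [4,5] "read" : NP/S
    [5,6] "quickly" : PP\(NP/S)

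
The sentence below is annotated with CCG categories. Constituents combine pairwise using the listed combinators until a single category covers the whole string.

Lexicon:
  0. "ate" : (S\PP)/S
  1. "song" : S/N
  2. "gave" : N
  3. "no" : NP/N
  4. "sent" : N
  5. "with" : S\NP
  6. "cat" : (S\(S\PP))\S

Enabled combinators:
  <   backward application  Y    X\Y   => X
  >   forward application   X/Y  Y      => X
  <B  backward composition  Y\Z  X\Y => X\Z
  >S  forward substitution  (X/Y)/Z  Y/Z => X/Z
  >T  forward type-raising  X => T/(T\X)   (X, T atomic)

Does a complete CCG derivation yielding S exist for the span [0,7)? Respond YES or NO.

YES

[0,7] S   <
  [0,3] S\PP   >
    [0,1] "ate" : (S\PP)/S
    [1,3] S   >
      [1,2] "song" : S/N
      [2,3] "gave" : N
  [3,7] S\(S\PP)   <
    [3,6] S   <
      [3,5] NP   >
        [3,4] "no" : NP/N
        [4,5] "sent" : N
      [5,6] "with" : S\NP
    [6,7] "cat" : (S\(S\PP))\S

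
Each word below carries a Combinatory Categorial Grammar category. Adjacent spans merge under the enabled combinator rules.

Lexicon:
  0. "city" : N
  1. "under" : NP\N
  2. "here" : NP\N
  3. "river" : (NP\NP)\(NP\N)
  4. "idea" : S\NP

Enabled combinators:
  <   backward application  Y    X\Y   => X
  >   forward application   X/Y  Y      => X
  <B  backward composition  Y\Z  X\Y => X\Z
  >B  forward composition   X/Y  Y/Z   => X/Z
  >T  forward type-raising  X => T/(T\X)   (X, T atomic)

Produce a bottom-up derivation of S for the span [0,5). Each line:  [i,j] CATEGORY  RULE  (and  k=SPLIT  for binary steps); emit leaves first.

[0,5] S   <
  [0,2] NP   <
    [0,1] "city" : N
    [1,2] "under" : NP\N
  [2,5] S\NP   <B
    [2,4] NP\NP   <
      [2,3] "here" : NP\N
      [3,4] "river" : (NP\NP)\(NP\N)
    [4,5] "idea" : S\NP

[0,1] N  lex  "city"
[1,2] NP\N  lex  "under"
[0,2] NP  <  k=1
[2,3] NP\N  lex  "here"
[3,4] (NP\NP)\(NP\N)  lex  "river"
[2,4] NP\NP  <  k=3
[4,5] S\NP  lex  "idea"
[2,5] S\NP  <B  k=4
[0,5] S  <  k=2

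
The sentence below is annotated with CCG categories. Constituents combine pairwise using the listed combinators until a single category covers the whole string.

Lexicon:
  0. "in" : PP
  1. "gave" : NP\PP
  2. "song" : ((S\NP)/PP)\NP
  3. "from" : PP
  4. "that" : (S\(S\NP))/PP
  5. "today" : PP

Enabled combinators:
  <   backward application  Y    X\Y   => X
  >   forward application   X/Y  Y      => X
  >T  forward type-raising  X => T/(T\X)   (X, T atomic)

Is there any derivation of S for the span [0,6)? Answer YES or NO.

YES

[0,6] S   <
  [0,4] S\NP   >
    [0,3] (S\NP)/PP   <
      [0,2] NP   <
        [0,1] "in" : PP
        [1,2] "gave" : NP\PP
      [2,3] "song" : ((S\NP)/PP)\NP
    [3,4] "from" : PP
  [4,6] S\(S\NP)   >
    [4,5] "that" : (S\(S\NP))/PP
    [5,6] "today" : PP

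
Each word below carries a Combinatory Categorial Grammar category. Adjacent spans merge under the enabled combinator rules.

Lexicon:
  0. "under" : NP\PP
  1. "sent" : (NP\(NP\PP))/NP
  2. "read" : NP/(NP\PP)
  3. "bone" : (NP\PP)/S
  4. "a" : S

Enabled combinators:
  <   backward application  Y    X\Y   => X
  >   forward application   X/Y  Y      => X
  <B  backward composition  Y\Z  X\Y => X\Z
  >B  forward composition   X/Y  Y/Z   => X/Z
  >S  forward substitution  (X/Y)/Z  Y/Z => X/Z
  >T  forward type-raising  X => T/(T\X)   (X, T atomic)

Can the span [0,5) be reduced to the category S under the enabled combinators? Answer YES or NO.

NP\PP (NP\(NP\PP))/NP NP/(NP\PP) (NP\PP)/S S
CKY chart[0,5] = {N/(N\NP), NP, NP/(NP\NP), PP/(PP\NP), S/(S\NP)}; S ∉ chart

NO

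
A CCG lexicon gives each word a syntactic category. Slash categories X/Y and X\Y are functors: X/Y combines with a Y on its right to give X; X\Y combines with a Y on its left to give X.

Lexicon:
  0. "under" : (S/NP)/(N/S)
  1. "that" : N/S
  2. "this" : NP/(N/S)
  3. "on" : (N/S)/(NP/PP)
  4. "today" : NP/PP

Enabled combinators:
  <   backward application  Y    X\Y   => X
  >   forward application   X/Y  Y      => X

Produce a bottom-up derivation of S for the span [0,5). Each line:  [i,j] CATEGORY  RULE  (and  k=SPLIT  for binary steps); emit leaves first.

[0,5] S   >
  [0,2] S/NP   >
    [0,1] "under" : (S/NP)/(N/S)
    [1,2] "that" : N/S
  [2,5] NP   >
    [2,3] "this" : NP/(N/S)
    [3,5] N/S   >
      [3,4] "on" : (N/S)/(NP/PP)
      [4,5] "today" : NP/PP

[0,1] (S/NP)/(N/S)  lex  "under"
[1,2] N/S  lex  "that"
[0,2] S/NP  >  k=1
[2,3] NP/(N/S)  lex  "this"
[3,4] (N/S)/(NP/PP)  lex  "on"
[4,5] NP/PP  lex  "today"
[3,5] N/S  >  k=4
[2,5] NP  >  k=3
[0,5] S  >  k=2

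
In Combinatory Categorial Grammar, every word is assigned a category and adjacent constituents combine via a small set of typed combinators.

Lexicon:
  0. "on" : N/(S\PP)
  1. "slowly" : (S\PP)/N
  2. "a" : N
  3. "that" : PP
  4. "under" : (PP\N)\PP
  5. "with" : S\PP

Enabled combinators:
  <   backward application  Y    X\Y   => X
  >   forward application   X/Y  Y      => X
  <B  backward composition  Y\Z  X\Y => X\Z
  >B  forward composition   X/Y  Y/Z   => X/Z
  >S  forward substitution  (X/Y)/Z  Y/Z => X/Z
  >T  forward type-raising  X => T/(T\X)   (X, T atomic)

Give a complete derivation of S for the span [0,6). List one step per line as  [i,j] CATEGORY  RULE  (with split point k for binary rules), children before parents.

[0,1] N/(S\PP)  lex  "on"
[1,2] (S\PP)/N  lex  "slowly"
[2,3] N  lex  "a"
[1,3] S\PP  >  k=2
[0,3] N  >  k=1
[3,4] PP  lex  "that"
[4,5] (PP\N)\PP  lex  "under"
[3,5] PP\N  <  k=4
[5,6] S\PP  lex  "with"
[3,6] S\N  <B  k=5
[0,6] S  <  k=3

[0,6] S   <
  [0,3] N   >
    [0,1] "on" : N/(S\PP)
    [1,3] S\PP   >
      [1,2] "slowly" : (S\PP)/N
      [2,3] "a" : N
  [3,6] S\N   <B
    [3,5] PP\N   <
      [3,4] "that" : PP
      [4,5] "under" : (PP\N)\PP
    [5,6] "with" : S\PP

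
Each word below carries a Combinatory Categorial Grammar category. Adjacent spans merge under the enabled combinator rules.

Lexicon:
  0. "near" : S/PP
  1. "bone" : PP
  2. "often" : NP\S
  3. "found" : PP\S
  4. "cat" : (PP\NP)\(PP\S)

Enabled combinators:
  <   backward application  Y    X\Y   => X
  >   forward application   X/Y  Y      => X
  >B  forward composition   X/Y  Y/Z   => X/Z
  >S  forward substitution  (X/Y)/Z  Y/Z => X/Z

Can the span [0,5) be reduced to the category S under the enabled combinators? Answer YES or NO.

NO

S/PP PP NP\S PP\S (PP\NP)\(PP\S)
CKY chart[0,5] = {PP}; S ∉ chart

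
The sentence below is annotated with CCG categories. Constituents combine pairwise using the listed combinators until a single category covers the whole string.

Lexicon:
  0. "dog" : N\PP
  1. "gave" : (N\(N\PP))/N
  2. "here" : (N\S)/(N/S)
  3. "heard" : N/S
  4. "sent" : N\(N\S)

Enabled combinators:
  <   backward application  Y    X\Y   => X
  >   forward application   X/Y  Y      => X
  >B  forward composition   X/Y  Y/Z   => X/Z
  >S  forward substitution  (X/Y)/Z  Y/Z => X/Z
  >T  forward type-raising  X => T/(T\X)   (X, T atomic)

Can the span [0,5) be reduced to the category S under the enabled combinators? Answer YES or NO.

NO

N\PP (N\(N\PP))/N (N\S)/(N/S) N/S N\(N\S)
CKY chart[0,5] = {N, N/(N\N), NP/(NP\N), PP/(PP\N), S/(S\N)}; S ∉ chart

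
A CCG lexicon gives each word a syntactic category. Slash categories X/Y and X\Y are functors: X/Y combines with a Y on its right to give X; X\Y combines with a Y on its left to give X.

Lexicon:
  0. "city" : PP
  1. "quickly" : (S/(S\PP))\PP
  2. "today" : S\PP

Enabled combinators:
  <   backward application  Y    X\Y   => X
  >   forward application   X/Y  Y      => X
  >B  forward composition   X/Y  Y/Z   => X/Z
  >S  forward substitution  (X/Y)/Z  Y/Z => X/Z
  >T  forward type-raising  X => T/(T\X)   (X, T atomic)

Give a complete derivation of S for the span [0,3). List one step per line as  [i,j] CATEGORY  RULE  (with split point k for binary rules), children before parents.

[0,3] S   >
  [0,2] S/(S\PP)   <
    [0,1] "city" : PP
    [1,2] "quickly" : (S/(S\PP))\PP
  [2,3] "today" : S\PP

[0,1] PP  lex  "city"
[1,2] (S/(S\PP))\PP  lex  "quickly"
[0,2] S/(S\PP)  <  k=1
[2,3] S\PP  lex  "today"
[0,3] S  >  k=2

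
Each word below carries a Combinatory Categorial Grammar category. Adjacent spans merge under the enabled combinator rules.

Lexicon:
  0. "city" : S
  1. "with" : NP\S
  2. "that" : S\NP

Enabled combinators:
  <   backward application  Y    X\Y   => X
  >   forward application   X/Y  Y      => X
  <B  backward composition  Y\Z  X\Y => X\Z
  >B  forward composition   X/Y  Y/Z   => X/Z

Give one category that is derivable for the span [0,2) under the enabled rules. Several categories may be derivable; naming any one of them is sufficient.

NP

[0,3] S   <
  [0,2] NP   <
    [0,1] "city" : S
    [1,2] "with" : NP\S
  [2,3] "that" : S\NP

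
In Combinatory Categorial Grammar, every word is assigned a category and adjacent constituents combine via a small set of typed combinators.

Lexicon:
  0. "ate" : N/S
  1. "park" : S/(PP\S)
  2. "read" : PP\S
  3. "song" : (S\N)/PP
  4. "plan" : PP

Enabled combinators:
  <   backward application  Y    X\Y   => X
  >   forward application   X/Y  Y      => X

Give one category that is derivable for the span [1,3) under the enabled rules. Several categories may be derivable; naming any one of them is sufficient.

S

[0,5] S   <
  [0,3] N   >
    [0,1] "ate" : N/S
    [1,3] S   >
      [1,2] "park" : S/(PP\S)
      [2,3] "read" : PP\S
  [3,5] S\N   >
    [3,4] "song" : (S\N)/PP
    [4,5] "plan" : PP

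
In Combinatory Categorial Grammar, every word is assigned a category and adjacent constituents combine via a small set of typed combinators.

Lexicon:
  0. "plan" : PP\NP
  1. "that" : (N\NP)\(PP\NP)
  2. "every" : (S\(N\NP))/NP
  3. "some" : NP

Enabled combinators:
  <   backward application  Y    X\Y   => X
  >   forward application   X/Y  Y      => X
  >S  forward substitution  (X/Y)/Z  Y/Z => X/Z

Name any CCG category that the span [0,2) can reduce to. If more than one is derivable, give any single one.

[0,4] S   <
  [0,2] N\NP   <
    [0,1] "plan" : PP\NP
    [1,2] "that" : (N\NP)\(PP\NP)
  [2,4] S\(N\NP)   >
    [2,3] "every" : (S\(N\NP))/NP
    [3,4] "some" : NP

N\NP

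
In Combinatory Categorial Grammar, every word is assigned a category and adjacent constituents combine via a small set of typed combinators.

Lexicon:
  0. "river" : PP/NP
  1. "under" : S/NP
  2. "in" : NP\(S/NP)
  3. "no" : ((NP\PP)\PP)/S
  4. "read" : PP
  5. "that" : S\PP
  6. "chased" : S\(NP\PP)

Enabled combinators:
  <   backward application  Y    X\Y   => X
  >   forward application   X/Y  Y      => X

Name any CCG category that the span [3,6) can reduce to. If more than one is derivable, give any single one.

[0,7] S   <
  [0,6] NP\PP   <
    [0,3] PP   >
      [0,1] "river" : PP/NP
      [1,3] NP   <
        [1,2] "under" : S/NP
        [2,3] "in" : NP\(S/NP)
    [3,6] (NP\PP)\PP   >
      [3,4] "no" : ((NP\PP)\PP)/S
      [4,6] S   <
        [4,5] "read" : PP
        [5,6] "that" : S\PP
  [6,7] "chased" : S\(NP\PP)

(NP\PP)\PP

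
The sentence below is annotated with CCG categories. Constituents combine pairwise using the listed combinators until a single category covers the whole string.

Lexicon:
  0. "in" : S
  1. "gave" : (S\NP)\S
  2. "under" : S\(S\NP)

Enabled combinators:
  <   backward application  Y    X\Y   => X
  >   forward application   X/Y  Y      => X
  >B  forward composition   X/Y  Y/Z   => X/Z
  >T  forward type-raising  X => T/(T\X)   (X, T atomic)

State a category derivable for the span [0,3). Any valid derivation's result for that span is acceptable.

S

[0,3] S   <
  [0,2] S\NP   <
    [0,1] "in" : S
    [1,2] "gave" : (S\NP)\S
  [2,3] "under" : S\(S\NP)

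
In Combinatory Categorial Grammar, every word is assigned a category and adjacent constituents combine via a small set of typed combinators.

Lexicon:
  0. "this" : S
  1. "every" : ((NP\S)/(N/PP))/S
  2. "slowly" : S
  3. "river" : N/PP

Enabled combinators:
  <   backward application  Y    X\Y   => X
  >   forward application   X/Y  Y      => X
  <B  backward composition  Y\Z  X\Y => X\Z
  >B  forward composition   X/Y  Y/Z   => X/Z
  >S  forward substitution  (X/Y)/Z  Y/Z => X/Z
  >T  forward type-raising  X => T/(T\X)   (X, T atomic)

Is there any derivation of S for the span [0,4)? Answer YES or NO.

S ((NP\S)/(N/PP))/S S N/PP
CKY chart[0,4] = {N/(N\NP), NP, NP/(NP\NP), PP/(PP\NP), S/(S\NP)}; S ∉ chart

NO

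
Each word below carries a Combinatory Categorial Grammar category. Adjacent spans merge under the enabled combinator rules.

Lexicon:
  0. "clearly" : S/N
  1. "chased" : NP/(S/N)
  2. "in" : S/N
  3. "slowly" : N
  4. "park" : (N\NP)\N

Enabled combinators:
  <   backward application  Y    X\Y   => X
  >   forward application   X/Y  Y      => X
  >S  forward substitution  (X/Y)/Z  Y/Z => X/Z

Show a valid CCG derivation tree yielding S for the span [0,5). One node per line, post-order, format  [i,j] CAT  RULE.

[0,1] S/N  lex  "clearly"
[1,2] NP/(S/N)  lex  "chased"
[2,3] S/N  lex  "in"
[1,3] NP  >  k=2
[3,4] N  lex  "slowly"
[4,5] (N\NP)\N  lex  "park"
[3,5] N\NP  <  k=4
[1,5] N  <  k=3
[0,5] S  >  k=1

[0,5] S   >
  [0,1] "clearly" : S/N
  [1,5] N   <
    [1,3] NP   >
      [1,2] "chased" : NP/(S/N)
      [2,3] "in" : S/N
    [3,5] N\NP   <
      [3,4] "slowly" : N
      [4,5] "park" : (N\NP)\N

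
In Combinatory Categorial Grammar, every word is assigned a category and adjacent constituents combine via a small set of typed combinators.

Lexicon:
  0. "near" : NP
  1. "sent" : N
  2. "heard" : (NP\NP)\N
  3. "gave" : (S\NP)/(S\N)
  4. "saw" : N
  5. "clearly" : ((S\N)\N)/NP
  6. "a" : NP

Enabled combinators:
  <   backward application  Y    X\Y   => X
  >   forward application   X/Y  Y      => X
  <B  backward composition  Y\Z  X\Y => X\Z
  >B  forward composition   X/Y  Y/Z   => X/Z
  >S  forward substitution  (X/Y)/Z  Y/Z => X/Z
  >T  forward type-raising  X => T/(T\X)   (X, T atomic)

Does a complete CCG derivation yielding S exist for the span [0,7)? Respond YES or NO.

YES

[0,7] S   <
  [0,1] "near" : NP
  [1,7] S\NP   <B
    [1,3] NP\NP   <
      [1,2] "sent" : N
      [2,3] "heard" : (NP\NP)\N
    [3,7] S\NP   >
      [3,4] "gave" : (S\NP)/(S\N)
      [4,7] S\N   <
        [4,5] "saw" : N
        [5,7] (S\N)\N   >
          [5,6] "clearly" : ((S\N)\N)/NP
          [6,7] "a" : NP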